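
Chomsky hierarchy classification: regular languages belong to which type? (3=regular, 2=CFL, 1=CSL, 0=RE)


Chomsky hierarchy levels:
  Type 3: Regular (DFA/NFA/regex)
  Type 2: Context-free (PDA)
  Type 1: Context-sensitive
  Type 0: Recursively enumerable (TM)
'regular' corresponds to Type 3

3


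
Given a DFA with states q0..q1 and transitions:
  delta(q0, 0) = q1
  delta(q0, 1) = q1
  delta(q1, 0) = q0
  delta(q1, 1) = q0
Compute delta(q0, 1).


Looking up transition function:
delta(q0, 1) in the table
Row: q0, Column: 1
Result: q1

q1


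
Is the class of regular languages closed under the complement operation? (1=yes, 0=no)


Regular languages are closed under:
- Union (DFA product construction)
- Intersection (DFA product construction)
- Complement (swap accept/reject states)
- Concatenation (NFA construction)
- Kleene star (NFA construction)
complement is in this list
Therefore: closed

1


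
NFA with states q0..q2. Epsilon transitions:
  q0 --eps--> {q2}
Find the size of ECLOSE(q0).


Starting from q0
Initialize closure = {q0}
Follow epsilon from q0 -> add q2
Final closure: {q0, q2}
Size = 2

2


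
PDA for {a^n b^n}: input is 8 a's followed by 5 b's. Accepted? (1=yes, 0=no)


Language requires equal numbers of a's and b's
PDA pushes for each 'a', pops for each 'b'
Number of a's = 8
Number of b's = 5
8 != 5 -> Reject

0


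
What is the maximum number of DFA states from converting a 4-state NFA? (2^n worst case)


NFA has 4 states
Subset construction: each DFA state = subset of NFA states
Maximum subsets = 2^4
2^4 = 16

16


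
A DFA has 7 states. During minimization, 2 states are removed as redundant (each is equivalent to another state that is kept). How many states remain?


Original DFA: 7 states
Redundant states removed: 2
Minimized states = original - removed
= 7 - 2
= 5

5


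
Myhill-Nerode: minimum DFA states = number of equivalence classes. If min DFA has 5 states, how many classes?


Myhill-Nerode theorem:
Number of equivalence classes = number of states in minimal DFA
Minimal DFA states = 5
Therefore equivalence classes = 5

5


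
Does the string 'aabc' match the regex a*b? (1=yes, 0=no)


Pattern: a*b
String: 'aabc'
Pattern requires: zero or more 'a's followed by exactly one 'b'
Found 2 leading 'a's
Remaining: 'bc'
Remaining is not 'b' -> no match
Result: 0

0


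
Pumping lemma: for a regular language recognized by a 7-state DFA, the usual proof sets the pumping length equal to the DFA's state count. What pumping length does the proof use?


Pumping lemma for regular languages (standard proof):
Take p = |Q|, the number of DFA states.
Any string of length >= |Q| passes through |Q|+1 states while reading its first |Q| symbols,
so by pigeonhole some state repeats, giving the loop that can be pumped.
Here |Q| = 7
Therefore the proof uses p = 7

7


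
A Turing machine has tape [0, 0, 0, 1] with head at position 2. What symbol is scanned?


Tape: [0, 0, 0, 1]
Positions: 0 1 2 3
Values:    0 0 0 1
Head at position 2
tape[2] = 0

0


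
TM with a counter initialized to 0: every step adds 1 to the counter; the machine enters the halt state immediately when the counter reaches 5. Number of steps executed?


Counter starts at 0. Counting sequence:
  Step 1: counter = 1
  Step 2: counter = 2
  Step 3: counter = 3
  Step 4: counter = 4
  Step 5: counter = 5
Counter reached 5 -> halt
Total steps = 5

5


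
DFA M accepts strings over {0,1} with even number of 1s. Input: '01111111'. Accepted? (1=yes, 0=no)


DFA has 2 states: q_even (start, accept=yes) and q_odd
Processing string '01111111' character by character:
  Position 0: read '0', 1-count=0 -> q_even (no change)
  Position 1: read '1', 1-count=1 -> q_odd
  Position 2: read '1', 1-count=2 -> q_even
  Position 3: read '1', 1-count=3 -> q_odd
  Position 4: read '1', 1-count=4 -> q_even
  Position 5: read '1', 1-count=5 -> q_odd
  Position 6: read '1', 1-count=6 -> q_even
  Position 7: read '1', 1-count=7 -> q_odd
Final state: q_odd, total 1s = 7 (odd); the DFA requires an even count -> reject

0


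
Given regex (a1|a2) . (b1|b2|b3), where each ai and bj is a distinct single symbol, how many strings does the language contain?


First group: 2 alternatives
Second group: 3 alternatives
Concatenation: each choice from group 1 pairs with each from group 2
Total = 2 x 3 = 6

6


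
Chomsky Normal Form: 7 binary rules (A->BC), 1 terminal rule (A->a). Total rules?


CNF allows two rule forms:
  A -> BC (binary): 7 rules
  A -> a (terminal): 1 rule
Total = 7 + 1 = 8

8


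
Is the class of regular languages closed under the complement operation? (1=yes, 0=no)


Regular languages are closed under:
- Union (DFA product construction)
- Intersection (DFA product construction)
- Complement (swap accept/reject states)
- Concatenation (NFA construction)
- Kleene star (NFA construction)
complement is in this list
Therefore: closed

1


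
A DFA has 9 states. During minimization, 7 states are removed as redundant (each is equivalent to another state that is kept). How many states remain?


Original DFA: 9 states
Redundant states removed: 7
Minimized states = original - removed
= 9 - 7
= 2

2


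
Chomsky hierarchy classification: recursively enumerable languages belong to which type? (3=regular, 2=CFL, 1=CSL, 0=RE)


Chomsky hierarchy levels:
  Type 3: Regular (DFA/NFA/regex)
  Type 2: Context-free (PDA)
  Type 1: Context-sensitive
  Type 0: Recursively enumerable (TM)
'recursively enumerable' corresponds to Type 0

0


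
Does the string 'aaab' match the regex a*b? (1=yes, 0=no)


Pattern: a*b
String: 'aaab'
Pattern requires: zero or more 'a's followed by exactly one 'b'
Found 3 leading 'a's
Remaining: 'b'
Remaining is exactly 'b' -> match
Result: 1

1


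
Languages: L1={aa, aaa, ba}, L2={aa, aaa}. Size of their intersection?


L1 = {aa, aaa, ba}
L2 = {aa, aaa}
Checking each string in L1 against L2:
  'aa': in L2? Yes
  'aaa': in L2? Yes
  'ba': in L2? No
Intersection = {aa, aaa}
|L1 ∩ L2| = 2

2


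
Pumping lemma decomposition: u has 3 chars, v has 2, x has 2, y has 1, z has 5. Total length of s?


|s| = |u| + |v| + |x| + |y| + |z|
= 3 + 2 + 2 + 1 + 5
= 5 + 2 + 6
= 7 + 6
= 13

13


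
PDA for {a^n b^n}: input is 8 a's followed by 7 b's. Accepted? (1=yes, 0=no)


Language requires equal numbers of a's and b's
PDA pushes for each 'a', pops for each 'b'
Number of a's = 8
Number of b's = 7
8 != 7 -> Reject

0


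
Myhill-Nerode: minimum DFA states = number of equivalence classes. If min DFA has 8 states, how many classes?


Myhill-Nerode theorem:
Number of equivalence classes = number of states in minimal DFA
Minimal DFA states = 8
Therefore equivalence classes = 8

8


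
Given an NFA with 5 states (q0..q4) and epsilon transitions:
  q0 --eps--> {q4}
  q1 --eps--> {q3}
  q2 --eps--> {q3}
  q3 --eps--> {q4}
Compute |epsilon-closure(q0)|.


Starting from q0
Initialize closure = {q0}
Follow epsilon from q0 -> add q4
Final closure: {q0, q4}
Size = 2

2


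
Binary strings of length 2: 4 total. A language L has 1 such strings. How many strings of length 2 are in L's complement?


Alphabet: {0,1}
String length: 2
Total strings of length 2 = 2^2 = 4
Strings in L = 1
Complement = total - |L|
= 4 - 1
= 3

3


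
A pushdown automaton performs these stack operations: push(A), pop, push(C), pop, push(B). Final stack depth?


Tracing stack operations:
  push(A) -> stack = [A], depth=1
  pop -> removed A, stack = [], depth=0
  push(C) -> stack = [C], depth=1
  pop -> removed C, stack = [], depth=0
  push(B) -> stack = [B], depth=1
Final depth = 1

1


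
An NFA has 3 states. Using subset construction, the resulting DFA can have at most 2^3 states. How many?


NFA has 3 states
Subset construction: each DFA state = subset of NFA states
Maximum subsets = 2^3
2^3 = 8

8


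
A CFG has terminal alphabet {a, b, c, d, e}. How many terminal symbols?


Terminal symbols: a, b, c, d, e
Counting each: a (#1), b (#2), c (#3), d (#4), e (#5)
Total = 5

5


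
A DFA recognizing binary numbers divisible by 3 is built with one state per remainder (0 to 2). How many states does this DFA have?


Divisibility by 3 is tracked via the remainder mod 3: 0, 1, ..., 2
The construction assigns one state to each remainder
Number of remainders = 3

3


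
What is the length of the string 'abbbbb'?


String: 'abbbbb'
Counting characters:
  'a' appears 1 time(s)
  'b' appears 5 time(s)
Total length = 1 + 5 = 6

6


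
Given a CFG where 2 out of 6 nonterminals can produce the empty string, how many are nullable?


Nonterminals: {S, A, B, C, D, E}
A nonterminal is nullable if it can derive epsilon
Counting nullable nonterminals: 2
Total nullable = 2

2


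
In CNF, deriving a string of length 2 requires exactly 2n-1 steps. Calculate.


Chomsky Normal Form derivation:
String length n = 2
Each step either:
  - Splits a nonterminal into two (n-1 such steps)
  - Converts a nonterminal to terminal (n such steps)
Total = (n-1) + n = 2n - 1
= 2(2) - 1
= 4 - 1
= 3

3


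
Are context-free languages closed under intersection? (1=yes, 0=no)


CFL closure properties:
  Closed under: union, concatenation, Kleene star
  NOT closed under: intersection, complement
Operation 'intersection' is in not-closed list -> No (not closed)

0


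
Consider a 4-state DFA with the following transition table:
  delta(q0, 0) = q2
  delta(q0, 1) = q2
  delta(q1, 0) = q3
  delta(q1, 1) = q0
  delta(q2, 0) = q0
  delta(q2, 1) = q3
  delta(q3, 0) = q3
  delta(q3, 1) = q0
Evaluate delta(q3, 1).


Looking up transition function:
delta(q3, 1) in the table
Row: q3, Column: 1
Result: q0

q0


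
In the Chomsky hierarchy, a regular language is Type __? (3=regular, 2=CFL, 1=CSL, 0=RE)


Chomsky hierarchy levels:
  Type 3: Regular (DFA/NFA/regex)
  Type 2: Context-free (PDA)
  Type 1: Context-sensitive
  Type 0: Recursively enumerable (TM)
'regular' corresponds to Type 3

3


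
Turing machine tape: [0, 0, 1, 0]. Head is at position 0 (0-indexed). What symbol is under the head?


Tape: [0, 0, 1, 0]
Positions: 0 1 2 3
Values:    0 0 1 0
Head at position 0
tape[0] = 0

0


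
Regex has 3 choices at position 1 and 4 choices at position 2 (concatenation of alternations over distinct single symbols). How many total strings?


First group: 3 alternatives
Second group: 4 alternatives
Concatenation: each choice from group 1 pairs with each from group 2
Total = 3 x 4 = 12

12


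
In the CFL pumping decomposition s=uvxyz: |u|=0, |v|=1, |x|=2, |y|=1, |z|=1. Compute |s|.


|s| = |u| + |v| + |x| + |y| + |z|
= 0 + 1 + 2 + 1 + 1
= 1 + 2 + 2
= 3 + 2
= 5

5


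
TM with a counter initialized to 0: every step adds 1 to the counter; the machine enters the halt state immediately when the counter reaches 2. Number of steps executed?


Counter starts at 0. Counting sequence:
  Step 1: counter = 1
  Step 2: counter = 2
Counter reached 2 -> halt
Total steps = 2

2


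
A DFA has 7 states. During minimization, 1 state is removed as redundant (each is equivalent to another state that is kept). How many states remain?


Original DFA: 7 states
Redundant states removed: 1
Minimized states = original - removed
= 7 - 1
= 6

6


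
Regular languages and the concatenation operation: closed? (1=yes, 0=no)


Regular languages are closed under all standard operations:
- Union: Yes (product construction)
- Intersection: Yes (product construction)
- Complement: Yes (swap accept/reject)
- Concatenation: Yes (NFA construction)
Operation: concatenation -> Closed

1


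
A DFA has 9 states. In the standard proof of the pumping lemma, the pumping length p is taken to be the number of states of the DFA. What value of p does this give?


Pumping lemma for regular languages (standard proof):
Take p = |Q|, the number of DFA states.
Any string of length >= |Q| passes through |Q|+1 states while reading its first |Q| symbols,
so by pigeonhole some state repeats, giving the loop that can be pumped.
Here |Q| = 9
Therefore the proof uses p = 9

9


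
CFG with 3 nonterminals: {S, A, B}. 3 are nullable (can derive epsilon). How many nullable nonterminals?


Nonterminals: {S, A, B}
A nonterminal is nullable if it can derive epsilon
Counting nullable nonterminals: 3
Total nullable = 3

3


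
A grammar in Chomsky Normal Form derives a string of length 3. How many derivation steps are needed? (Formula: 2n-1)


Chomsky Normal Form derivation:
String length n = 3
Each step either:
  - Splits a nonterminal into two (n-1 such steps)
  - Converts a nonterminal to terminal (n such steps)
Total = (n-1) + n = 2n - 1
= 2(3) - 1
= 6 - 1
= 5

5


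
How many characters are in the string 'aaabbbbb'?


String: 'aaabbbbb'
Counting characters:
  'a' appears 3 time(s)
  'b' appears 5 time(s)
Total length = 3 + 5 = 8

8


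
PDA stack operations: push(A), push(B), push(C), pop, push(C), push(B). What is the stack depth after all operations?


Tracing stack operations:
  push(A) -> stack = [A], depth=1
  push(B) -> stack = [A,B], depth=2
  push(C) -> stack = [A,B,C], depth=3
  pop -> removed C, stack = [A,B], depth=2
  push(C) -> stack = [A,B,C], depth=3
  push(B) -> stack = [A,B,C,B], depth=4
Final depth = 4

4


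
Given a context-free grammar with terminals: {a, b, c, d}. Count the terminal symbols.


Terminal symbols: a, b, c, d
Counting each: a (#1), b (#2), c (#3), d (#4)
Total = 4

4


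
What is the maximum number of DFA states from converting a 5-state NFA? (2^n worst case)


NFA has 5 states
Subset construction: each DFA state = subset of NFA states
Maximum subsets = 2^5
2^5 = 32

32


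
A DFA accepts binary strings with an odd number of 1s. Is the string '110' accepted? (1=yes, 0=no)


DFA has 2 states: q_even (start, accept=no) and q_odd
Processing string '110' character by character:
  Position 0: read '1', 1-count=1 -> q_odd
  Position 1: read '1', 1-count=2 -> q_even
  Position 2: read '0', 1-count=2 -> q_even (no change)
Final state: q_even, total 1s = 2 (even); the DFA requires an odd count -> reject

0


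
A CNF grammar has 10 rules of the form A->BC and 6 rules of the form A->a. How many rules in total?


CNF allows two rule forms:
  A -> BC (binary): 10 rules
  A -> a (terminal): 6 rules
Total = 10 + 6 = 16

16


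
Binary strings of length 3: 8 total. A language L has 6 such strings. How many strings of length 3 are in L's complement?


Alphabet: {0,1}
String length: 3
Total strings of length 3 = 2^3 = 8
Strings in L = 6
Complement = total - |L|
= 8 - 6
= 2

2


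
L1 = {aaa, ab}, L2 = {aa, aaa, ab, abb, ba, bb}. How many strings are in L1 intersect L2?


L1 = {aaa, ab}
L2 = {aa, aaa, ab, abb, ba, bb}
Checking each string in L1 against L2:
  'aaa': in L2? Yes
  'ab': in L2? Yes
Intersection = {aaa, ab}
|L1 ∩ L2| = 2

2


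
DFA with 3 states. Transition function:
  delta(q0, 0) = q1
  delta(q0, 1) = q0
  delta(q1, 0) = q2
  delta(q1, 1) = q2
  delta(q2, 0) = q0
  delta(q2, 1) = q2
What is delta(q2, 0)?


Looking up transition function:
delta(q2, 0) in the table
Row: q2, Column: 0
Result: q0

q0


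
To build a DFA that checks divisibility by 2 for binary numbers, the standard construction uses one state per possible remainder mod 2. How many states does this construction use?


Divisibility by 2 is tracked via the remainder mod 2: 0, 1, ..., 1
The construction assigns one state to each remainder
Number of remainders = 2

2


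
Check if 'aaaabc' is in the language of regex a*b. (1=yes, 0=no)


Pattern: a*b
String: 'aaaabc'
Pattern requires: zero or more 'a's followed by exactly one 'b'
Found 4 leading 'a's
Remaining: 'bc'
Remaining is not 'b' -> no match
Result: 0

0


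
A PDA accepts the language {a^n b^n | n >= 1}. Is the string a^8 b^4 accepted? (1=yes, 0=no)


Language requires equal numbers of a's and b's
PDA pushes for each 'a', pops for each 'b'
Number of a's = 8
Number of b's = 4
8 != 4 -> Reject

0


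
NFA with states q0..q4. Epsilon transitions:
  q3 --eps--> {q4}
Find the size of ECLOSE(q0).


Starting from q0
Initialize closure = {q0}
q0 has no outgoing epsilon transitions -> nothing to add
Final closure: {q0}
Size = 1

1


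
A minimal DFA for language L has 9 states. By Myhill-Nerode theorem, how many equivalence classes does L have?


Myhill-Nerode theorem:
Number of equivalence classes = number of states in minimal DFA
Minimal DFA states = 9
Therefore equivalence classes = 9

9


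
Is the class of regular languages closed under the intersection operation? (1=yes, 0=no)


Regular languages are closed under:
- Union (DFA product construction)
- Intersection (DFA product construction)
- Complement (swap accept/reject states)
- Concatenation (NFA construction)
- Kleene star (NFA construction)
intersection is in this list
Therefore: closed

1


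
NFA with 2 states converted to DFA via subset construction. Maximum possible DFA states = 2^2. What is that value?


NFA has 2 states
Subset construction: each DFA state = subset of NFA states
Maximum subsets = 2^2
2^2 = 4

4


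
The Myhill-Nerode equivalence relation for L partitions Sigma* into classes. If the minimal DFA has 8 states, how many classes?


Myhill-Nerode theorem:
Number of equivalence classes = number of states in minimal DFA
Minimal DFA states = 8
Therefore equivalence classes = 8

8


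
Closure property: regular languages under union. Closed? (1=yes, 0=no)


Regular languages are closed under:
- Union (DFA product construction)
- Intersection (DFA product construction)
- Complement (swap accept/reject states)
- Concatenation (NFA construction)
- Kleene star (NFA construction)
union is in this list
Therefore: closed

1


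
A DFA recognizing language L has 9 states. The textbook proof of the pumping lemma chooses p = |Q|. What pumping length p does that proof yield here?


Pumping lemma for regular languages (standard proof):
Take p = |Q|, the number of DFA states.
Any string of length >= |Q| passes through |Q|+1 states while reading its first |Q| symbols,
so by pigeonhole some state repeats, giving the loop that can be pumped.
Here |Q| = 9
Therefore the proof uses p = 9

9


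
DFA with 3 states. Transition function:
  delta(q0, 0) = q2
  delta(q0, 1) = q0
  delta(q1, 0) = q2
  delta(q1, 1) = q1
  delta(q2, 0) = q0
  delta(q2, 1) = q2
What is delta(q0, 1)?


Looking up transition function:
delta(q0, 1) in the table
Row: q0, Column: 1
Result: q0

q0


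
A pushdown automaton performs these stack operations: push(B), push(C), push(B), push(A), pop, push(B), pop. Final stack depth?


Tracing stack operations:
  push(B) -> stack = [B], depth=1
  push(C) -> stack = [B,C], depth=2
  push(B) -> stack = [B,C,B], depth=3
  push(A) -> stack = [B,C,B,A], depth=4
  pop -> removed A, stack = [B,C,B], depth=3
  push(B) -> stack = [B,C,B,B], depth=4
  pop -> removed B, stack = [B,C,B], depth=3
Final depth = 3

3


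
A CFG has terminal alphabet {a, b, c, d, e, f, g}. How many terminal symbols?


Terminal symbols: a, b, c, d, e, f, g
Counting each: a (#1), b (#2), c (#3), d (#4), e (#5), f (#6), g (#7)
Total = 7

7


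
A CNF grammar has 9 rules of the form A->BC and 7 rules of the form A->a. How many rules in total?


CNF allows two rule forms:
  A -> BC (binary): 9 rules
  A -> a (terminal): 7 rules
Total = 9 + 7 = 16

16


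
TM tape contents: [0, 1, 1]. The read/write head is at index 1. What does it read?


Tape: [0, 1, 1]
Positions: 0 1 2
Values:    0 1 1
Head at position 1
tape[1] = 1

1


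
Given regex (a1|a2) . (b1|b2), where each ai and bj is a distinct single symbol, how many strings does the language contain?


First group: 2 alternatives
Second group: 2 alternatives
Concatenation: each choice from group 1 pairs with each from group 2
Total = 2 x 2 = 4

4


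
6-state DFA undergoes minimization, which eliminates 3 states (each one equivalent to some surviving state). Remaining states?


Original DFA: 6 states
Redundant states removed: 3
Minimized states = original - removed
= 6 - 3
= 3

3


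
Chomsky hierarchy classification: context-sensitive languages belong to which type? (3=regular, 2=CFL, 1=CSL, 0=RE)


Chomsky hierarchy levels:
  Type 3: Regular (DFA/NFA/regex)
  Type 2: Context-free (PDA)
  Type 1: Context-sensitive
  Type 0: Recursively enumerable (TM)
'context-sensitive' corresponds to Type 1

1


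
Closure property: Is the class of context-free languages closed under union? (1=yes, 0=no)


CFL closure properties:
  Closed under: union, concatenation, Kleene star
  NOT closed under: intersection, complement
Operation 'union' is in closed list -> Yes (closed)

1


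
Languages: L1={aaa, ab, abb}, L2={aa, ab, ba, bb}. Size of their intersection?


L1 = {aaa, ab, abb}
L2 = {aa, ab, ba, bb}
Checking each string in L1 against L2:
  'aaa': in L2? No
  'ab': in L2? Yes
  'abb': in L2? No
Intersection = {ab}
|L1 ∩ L2| = 1

1


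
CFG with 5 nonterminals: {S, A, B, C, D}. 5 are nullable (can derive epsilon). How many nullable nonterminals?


Nonterminals: {S, A, B, C, D}
A nonterminal is nullable if it can derive epsilon
Counting nullable nonterminals: 5
Total nullable = 5

5


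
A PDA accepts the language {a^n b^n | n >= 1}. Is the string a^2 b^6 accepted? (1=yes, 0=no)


Language requires equal numbers of a's and b's
PDA pushes for each 'a', pops for each 'b'
Number of a's = 2
Number of b's = 6
2 != 6 -> Reject

0


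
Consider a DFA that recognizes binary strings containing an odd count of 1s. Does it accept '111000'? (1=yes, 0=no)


DFA has 2 states: q_even (start, accept=no) and q_odd
Processing string '111000' character by character:
  Position 0: read '1', 1-count=1 -> q_odd
  Position 1: read '1', 1-count=2 -> q_even
  Position 2: read '1', 1-count=3 -> q_odd
  Position 3: read '0', 1-count=3 -> q_odd (no change)
  Position 4: read '0', 1-count=3 -> q_odd (no change)
  Position 5: read '0', 1-count=3 -> q_odd (no change)
Final state: q_odd, total 1s = 3 (odd); the DFA requires an odd count -> accept

1


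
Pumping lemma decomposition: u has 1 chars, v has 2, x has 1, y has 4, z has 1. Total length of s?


|s| = |u| + |v| + |x| + |y| + |z|
= 1 + 2 + 1 + 4 + 1
= 3 + 1 + 5
= 4 + 5
= 9

9


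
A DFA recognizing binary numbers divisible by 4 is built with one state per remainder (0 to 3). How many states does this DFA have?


Divisibility by 4 is tracked via the remainder mod 4: 0, 1, ..., 3
The construction assigns one state to each remainder
Number of remainders = 4

4


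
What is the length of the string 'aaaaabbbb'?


String: 'aaaaabbbb'
Counting characters:
  'a' appears 5 time(s)
  'b' appears 4 time(s)
Total length = 5 + 4 = 9

9


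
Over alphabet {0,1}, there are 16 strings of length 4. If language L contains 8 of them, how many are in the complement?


Alphabet: {0,1}
String length: 4
Total strings of length 4 = 2^4 = 16
Strings in L = 8
Complement = total - |L|
= 16 - 8
= 8

8


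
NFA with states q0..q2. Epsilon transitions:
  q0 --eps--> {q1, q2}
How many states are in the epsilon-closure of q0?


Starting from q0
Initialize closure = {q0}
Follow epsilon from q0 -> add q1
Follow epsilon from q0 -> add q2
Final closure: {q0, q1, q2}
Size = 3

3


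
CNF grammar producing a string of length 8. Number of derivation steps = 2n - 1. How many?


Chomsky Normal Form derivation:
String length n = 8
Each step either:
  - Splits a nonterminal into two (n-1 such steps)
  - Converts a nonterminal to terminal (n such steps)
Total = (n-1) + n = 2n - 1
= 2(8) - 1
= 16 - 1
= 15

15


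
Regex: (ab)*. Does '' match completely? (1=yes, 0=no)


Pattern: (ab)*
String: ''
Pattern requires: zero or more repetitions of 'ab'
Pairs: []
All pairs are 'ab'? Yes
Result: 1

1


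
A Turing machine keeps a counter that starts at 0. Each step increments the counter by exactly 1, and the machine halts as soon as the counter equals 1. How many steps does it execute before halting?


Counter starts at 0. Counting sequence:
  Step 1: counter = 1
Counter reached 1 -> halt
Total steps = 1

1


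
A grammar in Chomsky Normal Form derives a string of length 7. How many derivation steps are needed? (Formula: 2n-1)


Chomsky Normal Form derivation:
String length n = 7
Each step either:
  - Splits a nonterminal into two (n-1 such steps)
  - Converts a nonterminal to terminal (n such steps)
Total = (n-1) + n = 2n - 1
= 2(7) - 1
= 14 - 1
= 13

13


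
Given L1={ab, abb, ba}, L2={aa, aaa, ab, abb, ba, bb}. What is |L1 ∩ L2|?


L1 = {ab, abb, ba}
L2 = {aa, aaa, ab, abb, ba, bb}
Checking each string in L1 against L2:
  'ab': in L2? Yes
  'abb': in L2? Yes
  'ba': in L2? Yes
Intersection = {ab, abb, ba}
|L1 ∩ L2| = 3

3


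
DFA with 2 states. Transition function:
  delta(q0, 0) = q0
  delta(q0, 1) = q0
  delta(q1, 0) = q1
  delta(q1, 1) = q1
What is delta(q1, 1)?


Looking up transition function:
delta(q1, 1) in the table
Row: q1, Column: 1
Result: q1

q1


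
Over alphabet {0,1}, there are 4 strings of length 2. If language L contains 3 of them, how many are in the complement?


Alphabet: {0,1}
String length: 2
Total strings of length 2 = 2^2 = 4
Strings in L = 3
Complement = total - |L|
= 4 - 3
= 1

1


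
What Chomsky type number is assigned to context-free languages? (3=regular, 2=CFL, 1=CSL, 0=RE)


Chomsky hierarchy levels:
  Type 3: Regular (DFA/NFA/regex)
  Type 2: Context-free (PDA)
  Type 1: Context-sensitive
  Type 0: Recursively enumerable (TM)
'context-free' corresponds to Type 2

2


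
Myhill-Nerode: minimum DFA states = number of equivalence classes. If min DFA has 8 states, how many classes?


Myhill-Nerode theorem:
Number of equivalence classes = number of states in minimal DFA
Minimal DFA states = 8
Therefore equivalence classes = 8

8


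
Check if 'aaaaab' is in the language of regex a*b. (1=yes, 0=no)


Pattern: a*b
String: 'aaaaab'
Pattern requires: zero or more 'a's followed by exactly one 'b'
Found 5 leading 'a's
Remaining: 'b'
Remaining is exactly 'b' -> match
Result: 1

1


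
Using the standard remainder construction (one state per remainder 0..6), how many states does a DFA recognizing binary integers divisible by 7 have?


Divisibility by 7 is tracked via the remainder mod 7: 0, 1, ..., 6
The construction assigns one state to each remainder
Number of remainders = 7

7


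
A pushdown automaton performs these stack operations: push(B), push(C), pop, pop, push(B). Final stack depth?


Tracing stack operations:
  push(B) -> stack = [B], depth=1
  push(C) -> stack = [B,C], depth=2
  pop -> removed C, stack = [B], depth=1
  pop -> removed B, stack = [], depth=0
  push(B) -> stack = [B], depth=1
Final depth = 1

1


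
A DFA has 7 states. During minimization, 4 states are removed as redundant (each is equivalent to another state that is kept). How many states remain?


Original DFA: 7 states
Redundant states removed: 4
Minimized states = original - removed
= 7 - 4
= 3

3


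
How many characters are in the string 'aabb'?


String: 'aabb'
Counting characters:
  'a' appears 2 time(s)
  'b' appears 2 time(s)
Total length = 2 + 2 = 4

4


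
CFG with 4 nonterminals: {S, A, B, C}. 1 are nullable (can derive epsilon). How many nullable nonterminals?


Nonterminals: {S, A, B, C}
A nonterminal is nullable if it can derive epsilon
Counting nullable nonterminals: 1
Total nullable = 1

1


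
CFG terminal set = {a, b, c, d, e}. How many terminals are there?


Terminal symbols: a, b, c, d, e
Counting each: a (#1), b (#2), c (#3), d (#4), e (#5)
Total = 5

5


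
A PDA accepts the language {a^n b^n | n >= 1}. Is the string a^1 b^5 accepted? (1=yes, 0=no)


Language requires equal numbers of a's and b's
PDA pushes for each 'a', pops for each 'b'
Number of a's = 1
Number of b's = 5
1 != 5 -> Reject

0


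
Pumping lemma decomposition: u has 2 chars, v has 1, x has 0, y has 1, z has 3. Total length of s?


|s| = |u| + |v| + |x| + |y| + |z|
= 2 + 1 + 0 + 1 + 3
= 3 + 0 + 4
= 3 + 4
= 7

7


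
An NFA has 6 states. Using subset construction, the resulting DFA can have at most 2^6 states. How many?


NFA has 6 states
Subset construction: each DFA state = subset of NFA states
Maximum subsets = 2^6
2^6 = 64

64


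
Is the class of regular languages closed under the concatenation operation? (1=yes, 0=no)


Regular languages are closed under:
- Union (DFA product construction)
- Intersection (DFA product construction)
- Complement (swap accept/reject states)
- Concatenation (NFA construction)
- Kleene star (NFA construction)
concatenation is in this list
Therefore: closed

1


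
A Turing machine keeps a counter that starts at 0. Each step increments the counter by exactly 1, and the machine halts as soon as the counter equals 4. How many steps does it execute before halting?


Counter starts at 0. Counting sequence:
  Step 1: counter = 1
  Step 2: counter = 2
  Step 3: counter = 3
  Step 4: counter = 4
Counter reached 4 -> halt
Total steps = 4

4


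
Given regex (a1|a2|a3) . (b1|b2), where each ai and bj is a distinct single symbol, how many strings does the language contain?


First group: 3 alternatives
Second group: 2 alternatives
Concatenation: each choice from group 1 pairs with each from group 2
Total = 3 x 2 = 6

6


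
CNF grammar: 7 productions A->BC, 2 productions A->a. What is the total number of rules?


CNF allows two rule forms:
  A -> BC (binary): 7 rules
  A -> a (terminal): 2 rules
Total = 7 + 2 = 9

9


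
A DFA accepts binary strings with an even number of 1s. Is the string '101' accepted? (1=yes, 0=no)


DFA has 2 states: q_even (start, accept=yes) and q_odd
Processing string '101' character by character:
  Position 0: read '1', 1-count=1 -> q_odd
  Position 1: read '0', 1-count=1 -> q_odd (no change)
  Position 2: read '1', 1-count=2 -> q_even
Final state: q_even, total 1s = 2 (even); the DFA requires an even count -> accept

1


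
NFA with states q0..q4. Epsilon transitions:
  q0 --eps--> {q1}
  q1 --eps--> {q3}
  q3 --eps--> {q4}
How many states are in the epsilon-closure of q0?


Starting from q0
Initialize closure = {q0}
Follow epsilon from q0 -> add q1
Follow epsilon from q1 -> add q3
Follow epsilon from q3 -> add q4
Final closure: {q0, q1, q3, q4}
Size = 4

4


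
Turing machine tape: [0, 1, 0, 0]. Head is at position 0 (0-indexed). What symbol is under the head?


Tape: [0, 1, 0, 0]
Positions: 0 1 2 3
Values:    0 1 0 0
Head at position 0
tape[0] = 0

0


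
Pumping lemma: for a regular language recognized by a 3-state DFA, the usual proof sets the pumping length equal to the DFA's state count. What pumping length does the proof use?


Pumping lemma for regular languages (standard proof):
Take p = |Q|, the number of DFA states.
Any string of length >= |Q| passes through |Q|+1 states while reading its first |Q| symbols,
so by pigeonhole some state repeats, giving the loop that can be pumped.
Here |Q| = 3
Therefore the proof uses p = 3

3


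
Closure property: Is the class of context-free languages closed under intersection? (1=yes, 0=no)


CFL closure properties:
  Closed under: union, concatenation, Kleene star
  NOT closed under: intersection, complement
Operation 'intersection' is in not-closed list -> No (not closed)

0


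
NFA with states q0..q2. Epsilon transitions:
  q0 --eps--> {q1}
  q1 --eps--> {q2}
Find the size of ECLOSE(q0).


Starting from q0
Initialize closure = {q0}
Follow epsilon from q0 -> add q1
Follow epsilon from q1 -> add q2
Final closure: {q0, q1, q2}
Size = 3

3


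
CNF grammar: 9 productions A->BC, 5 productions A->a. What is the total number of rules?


CNF allows two rule forms:
  A -> BC (binary): 9 rules
  A -> a (terminal): 5 rules
Total = 9 + 5 = 14

14


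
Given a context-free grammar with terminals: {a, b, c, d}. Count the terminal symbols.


Terminal symbols: a, b, c, d
Counting each: a (#1), b (#2), c (#3), d (#4)
Total = 4

4


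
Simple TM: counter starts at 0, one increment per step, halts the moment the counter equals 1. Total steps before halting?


Counter starts at 0. Counting sequence:
  Step 1: counter = 1
Counter reached 1 -> halt
Total steps = 1

1


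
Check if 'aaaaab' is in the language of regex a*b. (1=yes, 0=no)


Pattern: a*b
String: 'aaaaab'
Pattern requires: zero or more 'a's followed by exactly one 'b'
Found 5 leading 'a's
Remaining: 'b'
Remaining is exactly 'b' -> match
Result: 1

1


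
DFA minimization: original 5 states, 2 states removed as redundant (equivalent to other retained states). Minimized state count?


Original DFA: 5 states
Redundant states removed: 2
Minimized states = original - removed
= 5 - 2
= 3

3


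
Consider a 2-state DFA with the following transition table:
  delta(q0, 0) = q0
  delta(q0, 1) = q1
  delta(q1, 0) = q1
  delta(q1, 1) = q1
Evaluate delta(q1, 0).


Looking up transition function:
delta(q1, 0) in the table
Row: q1, Column: 0
Result: q1

q1


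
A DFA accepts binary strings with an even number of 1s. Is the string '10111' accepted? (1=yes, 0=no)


DFA has 2 states: q_even (start, accept=yes) and q_odd
Processing string '10111' character by character:
  Position 0: read '1', 1-count=1 -> q_odd
  Position 1: read '0', 1-count=1 -> q_odd (no change)
  Position 2: read '1', 1-count=2 -> q_even
  Position 3: read '1', 1-count=3 -> q_odd
  Position 4: read '1', 1-count=4 -> q_even
Final state: q_even, total 1s = 4 (even); the DFA requires an even count -> accept

1


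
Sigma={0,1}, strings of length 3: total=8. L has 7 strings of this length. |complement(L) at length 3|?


Alphabet: {0,1}
String length: 3
Total strings of length 3 = 2^3 = 8
Strings in L = 7
Complement = total - |L|
= 8 - 7
= 1

1


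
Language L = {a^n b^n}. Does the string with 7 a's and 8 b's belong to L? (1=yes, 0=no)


Language requires equal numbers of a's and b's
PDA pushes for each 'a', pops for each 'b'
Number of a's = 7
Number of b's = 8
7 != 8 -> Reject

0


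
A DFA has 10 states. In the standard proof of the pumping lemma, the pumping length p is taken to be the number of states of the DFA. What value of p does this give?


Pumping lemma for regular languages (standard proof):
Take p = |Q|, the number of DFA states.
Any string of length >= |Q| passes through |Q|+1 states while reading its first |Q| symbols,
so by pigeonhole some state repeats, giving the loop that can be pumped.
Here |Q| = 10
Therefore the proof uses p = 10

10


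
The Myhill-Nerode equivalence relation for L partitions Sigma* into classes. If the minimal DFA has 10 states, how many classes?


Myhill-Nerode theorem:
Number of equivalence classes = number of states in minimal DFA
Minimal DFA states = 10
Therefore equivalence classes = 10

10


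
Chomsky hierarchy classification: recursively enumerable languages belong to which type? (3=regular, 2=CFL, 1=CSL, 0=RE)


Chomsky hierarchy levels:
  Type 3: Regular (DFA/NFA/regex)
  Type 2: Context-free (PDA)
  Type 1: Context-sensitive
  Type 0: Recursively enumerable (TM)
'recursively enumerable' corresponds to Type 0

0


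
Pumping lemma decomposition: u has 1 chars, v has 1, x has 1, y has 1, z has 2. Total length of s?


|s| = |u| + |v| + |x| + |y| + |z|
= 1 + 1 + 1 + 1 + 2
= 2 + 1 + 3
= 3 + 3
= 6

6


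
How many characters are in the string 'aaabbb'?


String: 'aaabbb'
Counting characters:
  'a' appears 3 time(s)
  'b' appears 3 time(s)
Total length = 3 + 3 = 6

6


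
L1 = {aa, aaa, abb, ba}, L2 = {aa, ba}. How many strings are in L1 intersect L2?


L1 = {aa, aaa, abb, ba}
L2 = {aa, ba}
Checking each string in L1 against L2:
  'aa': in L2? Yes
  'aaa': in L2? No
  'abb': in L2? No
  'ba': in L2? Yes
Intersection = {aa, ba}
|L1 ∩ L2| = 2

2


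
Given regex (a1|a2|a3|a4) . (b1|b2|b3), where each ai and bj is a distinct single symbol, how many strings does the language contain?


First group: 4 alternatives
Second group: 3 alternatives
Concatenation: each choice from group 1 pairs with each from group 2
Total = 4 x 3 = 12

12


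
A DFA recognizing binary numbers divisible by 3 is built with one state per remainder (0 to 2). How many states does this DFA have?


Divisibility by 3 is tracked via the remainder mod 3: 0, 1, ..., 2
The construction assigns one state to each remainder
Number of remainders = 3

3


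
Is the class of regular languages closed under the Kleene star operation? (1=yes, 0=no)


Regular languages are closed under:
- Union (DFA product construction)
- Intersection (DFA product construction)
- Complement (swap accept/reject states)
- Concatenation (NFA construction)
- Kleene star (NFA construction)
Kleene star is in this list
Therefore: closed

1


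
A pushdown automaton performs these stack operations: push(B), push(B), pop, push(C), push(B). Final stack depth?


Tracing stack operations:
  push(B) -> stack = [B], depth=1
  push(B) -> stack = [B,B], depth=2
  pop -> removed B, stack = [B], depth=1
  push(C) -> stack = [B,C], depth=2
  push(B) -> stack = [B,C,B], depth=3
Final depth = 3

3


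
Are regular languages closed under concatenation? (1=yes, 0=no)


Regular languages are closed under all standard operations:
- Union: Yes (product construction)
- Intersection: Yes (product construction)
- Complement: Yes (swap accept/reject)
- Concatenation: Yes (NFA construction)
Operation: concatenation -> Closed

1


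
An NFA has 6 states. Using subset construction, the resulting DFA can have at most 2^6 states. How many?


NFA has 6 states
Subset construction: each DFA state = subset of NFA states
Maximum subsets = 2^6
2^6 = 64

64


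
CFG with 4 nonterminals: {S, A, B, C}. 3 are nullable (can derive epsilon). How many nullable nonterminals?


Nonterminals: {S, A, B, C}
A nonterminal is nullable if it can derive epsilon
Counting nullable nonterminals: 3
Total nullable = 3

3


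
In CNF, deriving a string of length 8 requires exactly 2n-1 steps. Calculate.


Chomsky Normal Form derivation:
String length n = 8
Each step either:
  - Splits a nonterminal into two (n-1 such steps)
  - Converts a nonterminal to terminal (n such steps)
Total = (n-1) + n = 2n - 1
= 2(8) - 1
= 16 - 1
= 15

15


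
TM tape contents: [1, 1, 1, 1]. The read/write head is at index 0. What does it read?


Tape: [1, 1, 1, 1]
Positions: 0 1 2 3
Values:    1 1 1 1
Head at position 0
tape[0] = 1

1


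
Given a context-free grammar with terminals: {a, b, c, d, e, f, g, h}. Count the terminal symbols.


Terminal symbols: a, b, c, d, e, f, g, h
Counting each: a (#1), b (#2), c (#3), d (#4), e (#5), f (#6), g (#7), h (#8)
Total = 8

8


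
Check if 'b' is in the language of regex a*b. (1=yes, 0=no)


Pattern: a*b
String: 'b'
Pattern requires: zero or more 'a's followed by exactly one 'b'
Found 0 leading 'a's
Remaining: 'b'
Remaining is exactly 'b' -> match
Result: 1

1


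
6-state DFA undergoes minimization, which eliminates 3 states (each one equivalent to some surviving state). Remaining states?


Original DFA: 6 states
Redundant states removed: 3
Minimized states = original - removed
= 6 - 3
= 3

3


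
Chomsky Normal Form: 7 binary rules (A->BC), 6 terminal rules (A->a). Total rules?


CNF allows two rule forms:
  A -> BC (binary): 7 rules
  A -> a (terminal): 6 rules
Total = 7 + 6 = 13

13


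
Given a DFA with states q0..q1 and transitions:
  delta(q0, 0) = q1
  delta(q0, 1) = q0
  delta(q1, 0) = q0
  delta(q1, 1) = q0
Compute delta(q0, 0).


Looking up transition function:
delta(q0, 0) in the table
Row: q0, Column: 0
Result: q1

q1


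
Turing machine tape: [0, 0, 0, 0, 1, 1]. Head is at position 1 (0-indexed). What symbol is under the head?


Tape: [0, 0, 0, 0, 1, 1]
Positions: 0 1 2 3 4 5
Values:    0 0 0 0 1 1
Head at position 1
tape[1] = 0

0
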